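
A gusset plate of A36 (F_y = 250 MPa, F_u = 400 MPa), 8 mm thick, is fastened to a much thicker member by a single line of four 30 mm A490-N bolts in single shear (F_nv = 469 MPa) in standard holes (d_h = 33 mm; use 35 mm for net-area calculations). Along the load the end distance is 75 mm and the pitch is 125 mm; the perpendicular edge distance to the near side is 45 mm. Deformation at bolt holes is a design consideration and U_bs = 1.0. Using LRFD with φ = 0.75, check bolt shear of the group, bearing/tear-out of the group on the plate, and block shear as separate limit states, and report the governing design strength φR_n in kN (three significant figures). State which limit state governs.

471 kN (block shear governs)

Bolt shear: A_b = π·30²/4 = 706.9 mm²; R_n = 469 × 706.9 × 4 × 1 / 1000 = 1326 kN → 0.75 × 1326 = 995 kN.
Bearing: edge l_c = 58.5, r_n = 224.6 kN; interior l_c = 92, r_n = 230.4 kN; R_n = 224.6 + 3·230.4 = 915.8 kN → 687 kN.
Block shear: A_gv = 3600, A_nv = 2620, A_nt = 220 mm²; R_n = min(0.6F_uA_nv, 0.6F_yA_gv) + U_bs·F_u·A_nt = 628 kN → 471 kN.
Block shear governs: 471 kN.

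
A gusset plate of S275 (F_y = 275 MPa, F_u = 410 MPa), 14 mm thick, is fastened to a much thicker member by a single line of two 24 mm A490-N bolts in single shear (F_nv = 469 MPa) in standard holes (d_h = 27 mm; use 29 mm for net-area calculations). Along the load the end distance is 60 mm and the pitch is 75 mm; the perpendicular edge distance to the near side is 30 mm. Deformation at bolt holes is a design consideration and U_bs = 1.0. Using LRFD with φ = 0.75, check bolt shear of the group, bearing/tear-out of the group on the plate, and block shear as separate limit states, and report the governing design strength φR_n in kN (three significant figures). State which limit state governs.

301 kN (block shear governs)

Bolt shear: A_b = π·24²/4 = 452.4 mm²; R_n = 469 × 452.4 × 2 × 1 / 1000 = 424.3 kN → 0.75 × 424.3 = 318 kN.
Bearing: edge l_c = 46.5, r_n = 320.3 kN; interior l_c = 48, r_n = 330.6 kN; R_n = 320.3 + 1·330.6 = 650.9 kN → 488 kN.
Block shear: A_gv = 1890, A_nv = 1281, A_nt = 217 mm²; R_n = min(0.6F_uA_nv, 0.6F_yA_gv) + U_bs·F_u·A_nt = 400.8 kN → 301 kN.
Block shear governs: 301 kN.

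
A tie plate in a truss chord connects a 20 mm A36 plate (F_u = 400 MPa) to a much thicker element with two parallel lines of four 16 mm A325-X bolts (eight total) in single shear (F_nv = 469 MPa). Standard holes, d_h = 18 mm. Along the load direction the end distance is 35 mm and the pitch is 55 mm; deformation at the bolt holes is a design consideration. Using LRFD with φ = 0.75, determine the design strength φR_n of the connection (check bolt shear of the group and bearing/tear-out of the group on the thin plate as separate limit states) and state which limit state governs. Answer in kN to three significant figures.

566 kN (bolt shear governs)

Bolt shear: A_b = π·16²/4 = 201.1 mm²; R_n = 469 × 201.1 × 8 × 1 / 1000 = 754.4 kN → 0.75 × 754.4 = 566 kN.
Bearing (1.2 l_c t F_u ≤ 2.4 d t F_u): upper limit = 2.4·16·20·400 / 1000 = 307.2 kN.
  Edge l_c = 35 − 18/2 = 26 → r_n = 249.6 kN; interior l_c = 55 − 18 = 37 → r_n = 307.2 kN.
  R_n,bearing = 2·249.6 + 6·307.2 = 2342 kN → 0.75 × 2342 = 1760 kN.
Bolt shear governs: 566 kN.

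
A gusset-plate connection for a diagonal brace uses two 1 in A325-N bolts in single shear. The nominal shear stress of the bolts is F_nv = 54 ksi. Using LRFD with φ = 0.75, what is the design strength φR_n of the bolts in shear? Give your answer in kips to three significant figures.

A_b = π × 1² / 4 = 0.7854 in².
R_n = F_nv · A_b · n · n_s = 54 × 0.7854 × 2 × 1 = 84.82 kips.
Design strength φR_n = 0.75 × 84.82 = 63.6 kips.

63.6 kips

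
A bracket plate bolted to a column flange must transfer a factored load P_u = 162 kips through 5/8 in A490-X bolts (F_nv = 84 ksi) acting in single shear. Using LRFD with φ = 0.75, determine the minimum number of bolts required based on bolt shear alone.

A_b = π·0.625²/4 = 0.3068 in².
Per-bolt design strength φR_n = 0.75 × 84 × 0.3068 × 1 = 19.33 kips.
n ≥ 162 / 19.33 = 8.382 → use 9 bolts.

9 bolts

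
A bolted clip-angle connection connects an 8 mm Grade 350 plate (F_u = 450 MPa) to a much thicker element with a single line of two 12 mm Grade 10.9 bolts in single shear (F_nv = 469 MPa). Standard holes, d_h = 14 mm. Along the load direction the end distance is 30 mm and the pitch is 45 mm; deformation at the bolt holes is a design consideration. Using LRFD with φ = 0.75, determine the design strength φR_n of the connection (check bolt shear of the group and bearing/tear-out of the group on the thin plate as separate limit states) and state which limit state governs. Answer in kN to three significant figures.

79.6 kN (bolt shear governs)

Bolt shear: A_b = π·12²/4 = 113.1 mm²; R_n = 469 × 113.1 × 2 × 1 / 1000 = 106.1 kN → 0.75 × 106.1 = 79.6 kN.
Bearing (1.2 l_c t F_u ≤ 2.4 d t F_u): upper limit = 2.4·12·8·450 / 1000 = 103.7 kN.
  Edge l_c = 30 − 14/2 = 23 → r_n = 99.36 kN; interior l_c = 45 − 14 = 31 → r_n = 103.7 kN.
  R_n,bearing = 1·99.36 + 1·103.7 = 203 kN → 0.75 × 203 = 152 kN.
Bolt shear governs: 79.6 kN.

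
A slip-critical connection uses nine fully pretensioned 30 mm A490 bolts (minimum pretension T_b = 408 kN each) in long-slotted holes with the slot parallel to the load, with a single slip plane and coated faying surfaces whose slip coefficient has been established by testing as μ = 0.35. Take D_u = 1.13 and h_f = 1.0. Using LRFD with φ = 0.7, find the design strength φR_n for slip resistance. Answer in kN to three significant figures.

R_n = μ · D_u · h_f · T_b · n_s · n_b = 0.35 × 1.13 × 1.0 × 408 × 1 × 9 = 1452 kN.
Design strength φR_n = 0.7 × 1452 = 1020 kN.

1020 kN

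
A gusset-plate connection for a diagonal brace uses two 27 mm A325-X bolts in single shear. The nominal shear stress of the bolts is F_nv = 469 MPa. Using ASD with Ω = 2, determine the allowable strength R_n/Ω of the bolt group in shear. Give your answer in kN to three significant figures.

269 kN

A_b = π × 27² / 4 = 572.6 mm².
R_n = F_nv · A_b · n · n_s = 469 × 572.6 × 2 × 1 / 1000 = 537.1 kN.
Allowable strength R_n/Ω = 537.1 / 2 = 269 kN.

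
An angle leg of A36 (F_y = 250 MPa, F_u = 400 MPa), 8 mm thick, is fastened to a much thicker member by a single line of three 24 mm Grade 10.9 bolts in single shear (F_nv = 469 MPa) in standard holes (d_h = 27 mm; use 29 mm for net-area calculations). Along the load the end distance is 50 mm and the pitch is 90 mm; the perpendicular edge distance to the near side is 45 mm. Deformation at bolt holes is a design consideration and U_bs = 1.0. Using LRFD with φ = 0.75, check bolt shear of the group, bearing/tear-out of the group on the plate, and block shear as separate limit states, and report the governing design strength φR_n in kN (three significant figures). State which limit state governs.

280 kN (block shear governs)

Bolt shear: A_b = π·24²/4 = 452.4 mm²; R_n = 469 × 452.4 × 3 × 1 / 1000 = 636.5 kN → 0.75 × 636.5 = 477 kN.
Bearing: edge l_c = 36.5, r_n = 140.2 kN; interior l_c = 63, r_n = 184.3 kN; R_n = 140.2 + 2·184.3 = 508.8 kN → 382 kN.
Block shear: A_gv = 1840, A_nv = 1260, A_nt = 244 mm²; R_n = min(0.6F_uA_nv, 0.6F_yA_gv) + U_bs·F_u·A_nt = 373.6 kN → 280 kN.
Block shear governs: 280 kN.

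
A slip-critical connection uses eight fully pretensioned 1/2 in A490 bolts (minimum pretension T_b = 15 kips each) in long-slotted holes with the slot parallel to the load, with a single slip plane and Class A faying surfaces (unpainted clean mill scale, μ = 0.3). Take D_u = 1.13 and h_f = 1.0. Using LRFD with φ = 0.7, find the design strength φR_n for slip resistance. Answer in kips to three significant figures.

R_n = μ · D_u · h_f · T_b · n_s · n_b = 0.3 × 1.13 × 1.0 × 15 × 1 × 8 = 40.68 kips.
Design strength φR_n = 0.7 × 40.68 = 28.5 kips.

28.5 kips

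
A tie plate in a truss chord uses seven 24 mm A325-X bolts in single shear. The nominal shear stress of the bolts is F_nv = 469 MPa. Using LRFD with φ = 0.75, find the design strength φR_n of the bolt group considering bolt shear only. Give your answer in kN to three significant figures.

A_b = π × 24² / 4 = 452.4 mm².
R_n = F_nv · A_b · n · n_s = 469 × 452.4 × 7 × 1 / 1000 = 1485 kN.
Design strength φR_n = 0.75 × 1485 = 1110 kN.

1110 kN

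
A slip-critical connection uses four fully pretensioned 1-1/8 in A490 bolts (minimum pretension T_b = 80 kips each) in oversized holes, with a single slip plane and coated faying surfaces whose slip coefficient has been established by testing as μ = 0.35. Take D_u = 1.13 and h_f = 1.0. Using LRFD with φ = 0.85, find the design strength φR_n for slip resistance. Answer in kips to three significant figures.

108 kips

R_n = μ · D_u · h_f · T_b · n_s · n_b = 0.35 × 1.13 × 1.0 × 80 × 1 × 4 = 126.6 kips.
Design strength φR_n = 0.85 × 126.6 = 108 kips.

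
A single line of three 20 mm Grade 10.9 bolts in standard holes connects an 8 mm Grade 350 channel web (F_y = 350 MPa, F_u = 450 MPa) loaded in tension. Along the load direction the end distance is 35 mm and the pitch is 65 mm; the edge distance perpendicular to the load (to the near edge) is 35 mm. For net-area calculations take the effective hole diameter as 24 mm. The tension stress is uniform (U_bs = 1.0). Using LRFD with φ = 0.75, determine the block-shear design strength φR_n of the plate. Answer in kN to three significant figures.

232 kN

Shear plane L_v = 35 + 2·65 = 165 mm; A_gv = 165 × 8 = 1320 mm².
A_nv = (165 − 2.5·24) × 8 = 840 mm².
A_nt = (35 − 0.5·24) × 8 = 184 mm².
0.6 F_u A_nv = 226.8 kN; 0.6 F_y A_gv = 277.2 kN → shear rupture governs the shear term.
R_n = 226.8 + 1.0 × 450 × 184 / 1000 = 309.6 kN.
Design strength φR_n = 0.75 × 309.6 = 232 kN.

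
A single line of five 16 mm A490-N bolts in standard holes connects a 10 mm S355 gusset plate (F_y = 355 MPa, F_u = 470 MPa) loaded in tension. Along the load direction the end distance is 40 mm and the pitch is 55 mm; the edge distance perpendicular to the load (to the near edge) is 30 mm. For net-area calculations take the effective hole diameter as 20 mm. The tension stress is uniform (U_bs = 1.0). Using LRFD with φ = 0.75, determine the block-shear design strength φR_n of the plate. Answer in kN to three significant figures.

430 kN

Shear plane L_v = 40 + 4·55 = 260 mm; A_gv = 260 × 10 = 2600 mm².
A_nv = (260 − 4.5·20) × 10 = 1700 mm².
A_nt = (30 − 0.5·20) × 10 = 200 mm².
0.6 F_u A_nv = 479.4 kN; 0.6 F_y A_gv = 553.8 kN → shear rupture governs the shear term.
R_n = 479.4 + 1.0 × 470 × 200 / 1000 = 573.4 kN.
Design strength φR_n = 0.75 × 573.4 = 430 kN.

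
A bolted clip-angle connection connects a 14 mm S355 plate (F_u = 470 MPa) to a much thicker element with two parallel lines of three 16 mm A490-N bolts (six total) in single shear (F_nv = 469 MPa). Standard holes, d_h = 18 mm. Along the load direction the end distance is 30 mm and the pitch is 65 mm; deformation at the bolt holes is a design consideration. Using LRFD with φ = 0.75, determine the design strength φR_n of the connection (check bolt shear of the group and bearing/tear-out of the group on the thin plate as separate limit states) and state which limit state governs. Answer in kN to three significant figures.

424 kN (bolt shear governs)

Bolt shear: A_b = π·16²/4 = 201.1 mm²; R_n = 469 × 201.1 × 6 × 1 / 1000 = 565.8 kN → 0.75 × 565.8 = 424 kN.
Bearing (1.2 l_c t F_u ≤ 2.4 d t F_u): upper limit = 2.4·16·14·470 / 1000 = 252.7 kN.
  Edge l_c = 30 − 18/2 = 21 → r_n = 165.8 kN; interior l_c = 65 − 18 = 47 → r_n = 252.7 kN.
  R_n,bearing = 2·165.8 + 4·252.7 = 1342 kN → 0.75 × 1342 = 1010 kN.
Bolt shear governs: 424 kN.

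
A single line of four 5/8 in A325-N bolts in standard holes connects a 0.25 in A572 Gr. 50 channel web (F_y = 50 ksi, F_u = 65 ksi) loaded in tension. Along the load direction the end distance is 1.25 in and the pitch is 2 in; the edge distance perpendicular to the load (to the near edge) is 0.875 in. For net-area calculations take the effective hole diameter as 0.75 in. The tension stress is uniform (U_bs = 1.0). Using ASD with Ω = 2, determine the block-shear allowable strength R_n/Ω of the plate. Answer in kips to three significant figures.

26.6 kips

Shear plane L_v = 1.25 + 3·2 = 7.25 in; A_gv = 7.25 × 0.25 = 1.812 in².
A_nv = (7.25 − 3.5·0.75) × 0.25 = 1.156 in².
A_nt = (0.875 − 0.5·0.75) × 0.25 = 0.125 in².
0.6 F_u A_nv = 45.09 kips; 0.6 F_y A_gv = 54.38 kips → shear rupture governs the shear term.
R_n = 45.09 + 1.0 × 65 × 0.125 = 53.22 kips.
Allowable strength R_n/Ω = 53.22 / 2 = 26.6 kips.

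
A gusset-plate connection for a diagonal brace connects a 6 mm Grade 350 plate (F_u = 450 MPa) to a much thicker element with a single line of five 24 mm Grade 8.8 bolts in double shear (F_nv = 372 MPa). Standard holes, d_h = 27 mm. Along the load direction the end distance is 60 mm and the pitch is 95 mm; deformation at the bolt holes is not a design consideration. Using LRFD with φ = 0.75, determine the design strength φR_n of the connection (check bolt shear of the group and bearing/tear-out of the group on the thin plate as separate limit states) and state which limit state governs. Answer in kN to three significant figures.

724 kN (bearing governs)

Bolt shear: A_b = π·24²/4 = 452.4 mm²; R_n = 372 × 452.4 × 5 × 2 / 1000 = 1683 kN → 0.75 × 1683 = 1260 kN.
Bearing (1.5 l_c t F_u ≤ 3.0 d t F_u): upper limit = 3.0·24·6·450 / 1000 = 194.4 kN.
  Edge l_c = 60 − 27/2 = 46.5 → r_n = 188.3 kN; interior l_c = 95 − 27 = 68 → r_n = 194.4 kN.
  R_n,bearing = 1·188.3 + 4·194.4 = 965.9 kN → 0.75 × 965.9 = 724 kN.
Bearing governs: 724 kN.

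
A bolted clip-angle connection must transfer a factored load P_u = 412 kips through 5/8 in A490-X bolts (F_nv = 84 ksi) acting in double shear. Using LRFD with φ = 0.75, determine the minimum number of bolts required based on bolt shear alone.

11 bolts

A_b = π·0.625²/4 = 0.3068 in².
Per-bolt design strength φR_n = 0.75 × 84 × 0.3068 × 2 = 38.66 kips.
n ≥ 412 / 38.66 = 10.66 → use 11 bolts.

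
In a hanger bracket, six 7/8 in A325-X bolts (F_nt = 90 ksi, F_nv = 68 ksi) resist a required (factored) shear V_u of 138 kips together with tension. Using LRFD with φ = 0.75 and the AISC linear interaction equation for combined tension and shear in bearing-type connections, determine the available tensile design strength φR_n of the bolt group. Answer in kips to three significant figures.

A_b = π·0.875²/4 = 0.6013 in²; f_rv = 138 / (6 × 0.6013) = 38.25 ksi.
F'_nt = 1.3 F_nt − (F_nt / φF_nv) f_rv = 1.3·90 − (90/(0.75·68))·38.25 = 49.5 ksi, capped at F_nt → F'_nt = 49.5 ksi.
R_n = F'_nt · A_b · n = 49.5 × 0.6013 × 6 = 178.6 kips.
Design strength φR_n = 0.75 × 178.6 = 134 kips.

134 kips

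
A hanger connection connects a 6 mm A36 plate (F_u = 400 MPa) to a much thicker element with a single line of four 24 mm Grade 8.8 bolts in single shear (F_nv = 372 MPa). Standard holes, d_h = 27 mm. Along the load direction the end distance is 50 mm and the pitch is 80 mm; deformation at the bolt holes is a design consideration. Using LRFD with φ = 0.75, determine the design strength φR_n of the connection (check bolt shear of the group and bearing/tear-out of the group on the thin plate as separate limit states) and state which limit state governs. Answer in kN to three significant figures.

Bolt shear: A_b = π·24²/4 = 452.4 mm²; R_n = 372 × 452.4 × 4 × 1 / 1000 = 673.2 kN → 0.75 × 673.2 = 505 kN.
Bearing (1.2 l_c t F_u ≤ 2.4 d t F_u): upper limit = 2.4·24·6·400 / 1000 = 138.2 kN.
  Edge l_c = 50 − 27/2 = 36.5 → r_n = 105.1 kN; interior l_c = 80 − 27 = 53 → r_n = 138.2 kN.
  R_n,bearing = 1·105.1 + 3·138.2 = 519.8 kN → 0.75 × 519.8 = 390 kN.
Bearing governs: 390 kN.

390 kN (bearing governs)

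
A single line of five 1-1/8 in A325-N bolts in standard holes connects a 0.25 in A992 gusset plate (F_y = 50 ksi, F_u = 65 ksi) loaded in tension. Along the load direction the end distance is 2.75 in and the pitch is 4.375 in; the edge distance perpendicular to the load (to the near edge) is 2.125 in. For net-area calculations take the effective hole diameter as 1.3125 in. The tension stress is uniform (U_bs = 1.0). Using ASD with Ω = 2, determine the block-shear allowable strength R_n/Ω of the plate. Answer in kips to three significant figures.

Shear plane L_v = 2.75 + 4·4.375 = 20.25 in; A_gv = 20.25 × 0.25 = 5.062 in².
A_nv = (20.25 − 4.5·1.3125) × 0.25 = 3.586 in².
A_nt = (2.125 − 0.5·1.3125) × 0.25 = 0.3672 in².
0.6 F_u A_nv = 139.9 kips; 0.6 F_y A_gv = 151.9 kips → shear rupture governs the shear term.
R_n = 139.9 + 1.0 × 65 × 0.3672 = 163.7 kips.
Allowable strength R_n/Ω = 163.7 / 2 = 81.9 kips.

81.9 kips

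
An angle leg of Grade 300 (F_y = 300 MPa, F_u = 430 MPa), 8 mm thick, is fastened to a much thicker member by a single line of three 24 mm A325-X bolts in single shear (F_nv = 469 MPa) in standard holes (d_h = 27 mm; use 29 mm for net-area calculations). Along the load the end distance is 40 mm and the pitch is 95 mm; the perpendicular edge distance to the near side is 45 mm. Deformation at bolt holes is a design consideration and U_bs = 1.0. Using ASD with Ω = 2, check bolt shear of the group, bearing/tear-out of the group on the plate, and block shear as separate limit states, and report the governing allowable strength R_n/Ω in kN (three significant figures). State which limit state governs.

215 kN (block shear governs)

Bolt shear: A_b = π·24²/4 = 452.4 mm²; R_n = 469 × 452.4 × 3 × 1 / 1000 = 636.5 kN → 636.5 / 2 = 318 kN.
Bearing: edge l_c = 26.5, r_n = 109.4 kN; interior l_c = 68, r_n = 198.1 kN; R_n = 109.4 + 2·198.1 = 505.7 kN → 253 kN.
Block shear: A_gv = 1840, A_nv = 1260, A_nt = 244 mm²; R_n = min(0.6F_uA_nv, 0.6F_yA_gv) + U_bs·F_u·A_nt = 430 kN → 215 kN.
Block shear governs: 215 kN.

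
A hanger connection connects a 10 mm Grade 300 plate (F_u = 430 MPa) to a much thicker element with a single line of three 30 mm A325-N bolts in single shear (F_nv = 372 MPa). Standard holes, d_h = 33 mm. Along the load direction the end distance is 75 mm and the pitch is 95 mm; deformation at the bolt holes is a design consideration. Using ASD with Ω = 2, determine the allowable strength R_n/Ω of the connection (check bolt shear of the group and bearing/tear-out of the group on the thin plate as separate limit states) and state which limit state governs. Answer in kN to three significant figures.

394 kN (bolt shear governs)

Bolt shear: A_b = π·30²/4 = 706.9 mm²; R_n = 372 × 706.9 × 3 × 1 / 1000 = 788.9 kN → 788.9 / 2 = 394 kN.
Bearing (1.2 l_c t F_u ≤ 2.4 d t F_u): upper limit = 2.4·30·10·430 / 1000 = 309.6 kN.
  Edge l_c = 75 − 33/2 = 58.5 → r_n = 301.9 kN; interior l_c = 95 − 33 = 62 → r_n = 309.6 kN.
  R_n,bearing = 1·301.9 + 2·309.6 = 921.1 kN → 921.1 / 2 = 461 kN.
Bolt shear governs: 394 kN.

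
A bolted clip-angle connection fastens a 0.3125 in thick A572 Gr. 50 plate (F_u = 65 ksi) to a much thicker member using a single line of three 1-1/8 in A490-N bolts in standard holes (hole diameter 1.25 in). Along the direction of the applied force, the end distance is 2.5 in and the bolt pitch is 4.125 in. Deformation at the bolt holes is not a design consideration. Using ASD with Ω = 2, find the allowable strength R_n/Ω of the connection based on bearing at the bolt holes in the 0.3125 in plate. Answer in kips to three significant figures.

97.1 kips

Per bolt r_n = 1.5 l_c t F_u ≤ 3.0 d t F_u; upper limit = 3.0 × 1.125 × 0.3125 × 65 = 68.55 kips.
Edge bolt: l_c = 2.5 − 1.25/2 = 1.875 in → 1.5 × 1.875 × 0.3125 × 65 = 57.13 → r_n = 57.13 kips.
Interior bolts: l_c = 4.125 − 1.25 = 2.875 in → 1.5 × 2.875 × 0.3125 × 65 = 87.6 → r_n = 68.55 kips.
R_n = 1 × 57.13 + 2 × 68.55 = 194.2 kips.
Allowable strength R_n/Ω = 194.2 / 2 = 97.1 kips.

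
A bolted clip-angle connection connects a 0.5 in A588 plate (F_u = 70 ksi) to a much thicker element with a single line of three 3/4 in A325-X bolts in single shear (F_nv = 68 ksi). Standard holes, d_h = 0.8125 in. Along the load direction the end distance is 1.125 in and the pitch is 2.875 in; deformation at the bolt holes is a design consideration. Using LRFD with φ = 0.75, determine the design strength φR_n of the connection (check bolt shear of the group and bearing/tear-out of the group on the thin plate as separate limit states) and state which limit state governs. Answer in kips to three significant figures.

67.6 kips (bolt shear governs)

Bolt shear: A_b = π·0.75²/4 = 0.4418 in²; R_n = 68 × 0.4418 × 3 × 1 = 90.12 kips → 0.75 × 90.12 = 67.6 kips.
Bearing (1.2 l_c t F_u ≤ 2.4 d t F_u): upper limit = 2.4·0.75·0.5·70 = 63 kips.
  Edge l_c = 1.125 − 0.8125/2 = 0.7188 → r_n = 30.19 kips; interior l_c = 2.875 − 0.8125 = 2.062 → r_n = 63 kips.
  R_n,bearing = 1·30.19 + 2·63 = 156.2 kips → 0.75 × 156.2 = 117 kips.
Bolt shear governs: 67.6 kips.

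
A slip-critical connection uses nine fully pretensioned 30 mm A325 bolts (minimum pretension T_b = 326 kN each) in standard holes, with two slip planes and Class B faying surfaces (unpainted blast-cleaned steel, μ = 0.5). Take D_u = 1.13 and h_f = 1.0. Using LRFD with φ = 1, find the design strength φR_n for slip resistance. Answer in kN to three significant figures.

3320 kN

R_n = μ · D_u · h_f · T_b · n_s · n_b = 0.5 × 1.13 × 1.0 × 326 × 2 × 9 = 3315 kN.
Design strength φR_n = 1 × 3315 = 3320 kN.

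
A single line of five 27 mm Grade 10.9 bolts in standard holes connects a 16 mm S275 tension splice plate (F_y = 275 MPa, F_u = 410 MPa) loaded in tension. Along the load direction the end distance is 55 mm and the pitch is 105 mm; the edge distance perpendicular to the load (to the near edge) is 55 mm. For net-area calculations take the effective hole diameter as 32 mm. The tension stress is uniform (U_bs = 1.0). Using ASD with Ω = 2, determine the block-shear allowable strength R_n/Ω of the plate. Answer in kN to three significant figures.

Shear plane L_v = 55 + 4·105 = 475 mm; A_gv = 475 × 16 = 7600 mm².
A_nv = (475 − 4.5·32) × 16 = 5296 mm².
A_nt = (55 − 0.5·32) × 16 = 624 mm².
0.6 F_u A_nv = 1303 kN; 0.6 F_y A_gv = 1254 kN → shear yielding governs the shear term.
R_n = 1254 + 1.0 × 410 × 624 / 1000 = 1510 kN.
Allowable strength R_n/Ω = 1510 / 2 = 755 kN.

755 kN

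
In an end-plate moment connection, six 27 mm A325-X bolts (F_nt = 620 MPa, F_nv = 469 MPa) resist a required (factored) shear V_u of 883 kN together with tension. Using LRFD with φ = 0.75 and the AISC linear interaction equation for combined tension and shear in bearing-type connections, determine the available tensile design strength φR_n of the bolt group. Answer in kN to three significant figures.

909 kN

A_b = π·27²/4 = 572.6 mm²; f_rv = 883 × 1000 / (6 × 572.6) = 257 MPa.
F'_nt = 1.3 F_nt − (F_nt / φF_nv) f_rv = 1.3·620 − (620/(0.75·469))·257 = 352.9 MPa, capped at F_nt → F'_nt = 352.9 MPa.
R_n = F'_nt · A_b · n = 352.9 × 572.6 × 6 / 1000 = 1212 kN.
Design strength φR_n = 0.75 × 1212 = 909 kN.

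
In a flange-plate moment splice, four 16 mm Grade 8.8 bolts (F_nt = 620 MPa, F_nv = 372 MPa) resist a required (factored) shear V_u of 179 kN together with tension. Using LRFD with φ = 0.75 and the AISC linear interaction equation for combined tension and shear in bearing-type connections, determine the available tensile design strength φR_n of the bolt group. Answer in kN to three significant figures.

A_b = π·16²/4 = 201.1 mm²; f_rv = 179 × 1000 / (4 × 201.1) = 222.6 MPa.
F'_nt = 1.3 F_nt − (F_nt / φF_nv) f_rv = 1.3·620 − (620/(0.75·372))·222.6 = 311.4 MPa, capped at F_nt → F'_nt = 311.4 MPa.
R_n = F'_nt · A_b · n = 311.4 × 201.1 × 4 / 1000 = 250.4 kN.
Design strength φR_n = 0.75 × 250.4 = 188 kN.

188 kN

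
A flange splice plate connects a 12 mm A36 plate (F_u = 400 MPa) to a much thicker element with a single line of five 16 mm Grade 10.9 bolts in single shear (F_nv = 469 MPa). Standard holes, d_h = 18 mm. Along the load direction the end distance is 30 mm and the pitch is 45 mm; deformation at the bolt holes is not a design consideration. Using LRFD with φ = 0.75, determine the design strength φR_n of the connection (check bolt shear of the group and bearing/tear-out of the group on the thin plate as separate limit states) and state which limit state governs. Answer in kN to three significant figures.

354 kN (bolt shear governs)

Bolt shear: A_b = π·16²/4 = 201.1 mm²; R_n = 469 × 201.1 × 5 × 1 / 1000 = 471.5 kN → 0.75 × 471.5 = 354 kN.
Bearing (1.5 l_c t F_u ≤ 3.0 d t F_u): upper limit = 3.0·16·12·400 / 1000 = 230.4 kN.
  Edge l_c = 30 − 18/2 = 21 → r_n = 151.2 kN; interior l_c = 45 − 18 = 27 → r_n = 194.4 kN.
  R_n,bearing = 1·151.2 + 4·194.4 = 928.8 kN → 0.75 × 928.8 = 697 kN.
Bolt shear governs: 354 kN.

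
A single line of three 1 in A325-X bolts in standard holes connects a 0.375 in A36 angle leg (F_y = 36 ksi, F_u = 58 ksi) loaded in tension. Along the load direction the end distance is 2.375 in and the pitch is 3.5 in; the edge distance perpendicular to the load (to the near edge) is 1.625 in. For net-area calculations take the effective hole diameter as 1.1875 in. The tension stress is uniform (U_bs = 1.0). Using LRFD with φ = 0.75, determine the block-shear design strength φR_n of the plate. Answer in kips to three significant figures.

73.8 kips

Shear plane L_v = 2.375 + 2·3.5 = 9.375 in; A_gv = 9.375 × 0.375 = 3.516 in².
A_nv = (9.375 − 2.5·1.1875) × 0.375 = 2.402 in².
A_nt = (1.625 − 0.5·1.1875) × 0.375 = 0.3867 in².
0.6 F_u A_nv = 83.6 kips; 0.6 F_y A_gv = 75.94 kips → shear yielding governs the shear term.
R_n = 75.94 + 1.0 × 58 × 0.3867 = 98.37 kips.
Design strength φR_n = 0.75 × 98.37 = 73.8 kips.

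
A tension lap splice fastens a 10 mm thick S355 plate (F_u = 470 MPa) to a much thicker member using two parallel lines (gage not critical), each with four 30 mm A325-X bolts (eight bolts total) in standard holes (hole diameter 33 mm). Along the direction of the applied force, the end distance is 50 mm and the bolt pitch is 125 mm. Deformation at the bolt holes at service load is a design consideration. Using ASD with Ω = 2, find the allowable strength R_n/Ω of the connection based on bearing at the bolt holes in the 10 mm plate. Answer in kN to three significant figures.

1200 kN

Per bolt r_n = 1.2 l_c t F_u ≤ 2.4 d t F_u; upper limit = 2.4 × 30 × 10 × 470 / 1000 = 338.4 kN.
Edge bolt: l_c = 50 − 33/2 = 33.5 mm → 1.2 × 33.5 × 10 × 470 / 1000 = 188.9 → r_n = 188.9 kN.
Interior bolts: l_c = 125 − 33 = 92 mm → 1.2 × 92 × 10 × 470 / 1000 = 518.9 → r_n = 338.4 kN.
R_n = 2 × 188.9 + 6 × 338.4 = 2408 kN.
Allowable strength R_n/Ω = 2408 / 2 = 1200 kN.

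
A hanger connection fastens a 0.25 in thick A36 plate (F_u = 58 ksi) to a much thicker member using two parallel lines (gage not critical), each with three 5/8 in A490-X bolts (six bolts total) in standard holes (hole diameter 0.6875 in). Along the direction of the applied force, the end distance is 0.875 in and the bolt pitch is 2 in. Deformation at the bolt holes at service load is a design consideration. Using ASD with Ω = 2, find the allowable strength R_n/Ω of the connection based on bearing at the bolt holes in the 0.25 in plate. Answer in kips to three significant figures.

Per bolt r_n = 1.2 l_c t F_u ≤ 2.4 d t F_u; upper limit = 2.4 × 0.625 × 0.25 × 58 = 21.75 kips.
Edge bolt: l_c = 0.875 − 0.6875/2 = 0.5312 in → 1.2 × 0.5312 × 0.25 × 58 = 9.244 → r_n = 9.244 kips.
Interior bolts: l_c = 2 − 0.6875 = 1.312 in → 1.2 × 1.312 × 0.25 × 58 = 22.84 → r_n = 21.75 kips.
R_n = 2 × 9.244 + 4 × 21.75 = 105.5 kips.
Allowable strength R_n/Ω = 105.5 / 2 = 52.7 kips.

52.7 kips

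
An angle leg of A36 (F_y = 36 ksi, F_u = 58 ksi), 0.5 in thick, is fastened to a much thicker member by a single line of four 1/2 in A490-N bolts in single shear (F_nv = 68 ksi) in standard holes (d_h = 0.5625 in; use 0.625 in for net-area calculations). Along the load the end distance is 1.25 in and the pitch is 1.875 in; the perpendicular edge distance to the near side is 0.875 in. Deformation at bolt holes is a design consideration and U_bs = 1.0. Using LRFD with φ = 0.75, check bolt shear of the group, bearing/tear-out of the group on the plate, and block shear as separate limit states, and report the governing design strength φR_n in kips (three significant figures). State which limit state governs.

40.1 kips (bolt shear governs)

Bolt shear: A_b = π·0.5²/4 = 0.1963 in²; R_n = 68 × 0.1963 × 4 × 1 = 53.41 kips → 0.75 × 53.41 = 40.1 kips.
Bearing: edge l_c = 0.9688, r_n = 33.71 kips; interior l_c = 1.312, r_n = 34.8 kips; R_n = 33.71 + 3·34.8 = 138.1 kips → 104 kips.
Block shear: A_gv = 3.438, A_nv = 2.344, A_nt = 0.2812 in²; R_n = min(0.6F_uA_nv, 0.6F_yA_gv) + U_bs·F_u·A_nt = 90.56 kips → 67.9 kips.
Bolt shear governs: 40.1 kips.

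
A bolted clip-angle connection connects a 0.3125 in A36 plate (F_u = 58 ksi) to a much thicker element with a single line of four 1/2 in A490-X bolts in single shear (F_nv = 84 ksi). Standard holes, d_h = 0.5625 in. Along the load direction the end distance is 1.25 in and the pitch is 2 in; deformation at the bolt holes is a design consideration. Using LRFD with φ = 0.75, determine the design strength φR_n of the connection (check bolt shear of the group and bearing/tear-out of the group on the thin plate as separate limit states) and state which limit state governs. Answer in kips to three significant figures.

49.5 kips (bolt shear governs)

Bolt shear: A_b = π·0.5²/4 = 0.1963 in²; R_n = 84 × 0.1963 × 4 × 1 = 65.97 kips → 0.75 × 65.97 = 49.5 kips.
Bearing (1.2 l_c t F_u ≤ 2.4 d t F_u): upper limit = 2.4·0.5·0.3125·58 = 21.75 kips.
  Edge l_c = 1.25 − 0.5625/2 = 0.9688 → r_n = 21.07 kips; interior l_c = 2 − 0.5625 = 1.438 → r_n = 21.75 kips.
  R_n,bearing = 1·21.07 + 3·21.75 = 86.32 kips → 0.75 × 86.32 = 64.7 kips.
Bolt shear governs: 49.5 kips.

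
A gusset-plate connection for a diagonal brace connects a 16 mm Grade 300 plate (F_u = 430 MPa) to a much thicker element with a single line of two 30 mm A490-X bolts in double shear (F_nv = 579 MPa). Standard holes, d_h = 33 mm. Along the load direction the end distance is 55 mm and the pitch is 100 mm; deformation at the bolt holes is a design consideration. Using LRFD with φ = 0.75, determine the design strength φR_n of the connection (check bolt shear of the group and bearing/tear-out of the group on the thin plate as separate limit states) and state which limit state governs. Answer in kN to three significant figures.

610 kN (bearing governs)

Bolt shear: A_b = π·30²/4 = 706.9 mm²; R_n = 579 × 706.9 × 2 × 2 / 1000 = 1637 kN → 0.75 × 1637 = 1230 kN.
Bearing (1.2 l_c t F_u ≤ 2.4 d t F_u): upper limit = 2.4·30·16·430 / 1000 = 495.4 kN.
  Edge l_c = 55 − 33/2 = 38.5 → r_n = 317.9 kN; interior l_c = 100 − 33 = 67 → r_n = 495.4 kN.
  R_n,bearing = 1·317.9 + 1·495.4 = 813.2 kN → 0.75 × 813.2 = 610 kN.
Bearing governs: 610 kN.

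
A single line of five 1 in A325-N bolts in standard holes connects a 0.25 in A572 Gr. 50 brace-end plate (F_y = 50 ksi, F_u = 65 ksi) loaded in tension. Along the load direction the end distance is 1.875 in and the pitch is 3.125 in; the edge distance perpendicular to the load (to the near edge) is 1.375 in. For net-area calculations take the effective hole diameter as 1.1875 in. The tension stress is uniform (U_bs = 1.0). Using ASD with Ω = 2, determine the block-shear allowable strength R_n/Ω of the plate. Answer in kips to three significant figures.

Shear plane L_v = 1.875 + 4·3.125 = 14.38 in; A_gv = 14.38 × 0.25 = 3.594 in².
A_nv = (14.38 − 4.5·1.1875) × 0.25 = 2.258 in².
A_nt = (1.375 − 0.5·1.1875) × 0.25 = 0.1953 in².
0.6 F_u A_nv = 88.05 kips; 0.6 F_y A_gv = 107.8 kips → shear rupture governs the shear term.
R_n = 88.05 + 1.0 × 65 × 0.1953 = 100.8 kips.
Allowable strength R_n/Ω = 100.8 / 2 = 50.4 kips.

50.4 kips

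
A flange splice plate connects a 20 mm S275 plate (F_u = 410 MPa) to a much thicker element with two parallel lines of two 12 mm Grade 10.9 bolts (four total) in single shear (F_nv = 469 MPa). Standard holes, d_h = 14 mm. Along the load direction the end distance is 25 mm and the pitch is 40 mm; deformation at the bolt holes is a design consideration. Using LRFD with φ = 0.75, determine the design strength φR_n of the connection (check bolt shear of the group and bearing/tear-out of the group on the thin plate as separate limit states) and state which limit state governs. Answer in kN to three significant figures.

Bolt shear: A_b = π·12²/4 = 113.1 mm²; R_n = 469 × 113.1 × 4 × 1 / 1000 = 212.2 kN → 0.75 × 212.2 = 159 kN.
Bearing (1.2 l_c t F_u ≤ 2.4 d t F_u): upper limit = 2.4·12·20·410 / 1000 = 236.2 kN.
  Edge l_c = 25 − 14/2 = 18 → r_n = 177.1 kN; interior l_c = 40 − 14 = 26 → r_n = 236.2 kN.
  R_n,bearing = 2·177.1 + 2·236.2 = 826.6 kN → 0.75 × 826.6 = 620 kN.
Bolt shear governs: 159 kN.

159 kN (bolt shear governs)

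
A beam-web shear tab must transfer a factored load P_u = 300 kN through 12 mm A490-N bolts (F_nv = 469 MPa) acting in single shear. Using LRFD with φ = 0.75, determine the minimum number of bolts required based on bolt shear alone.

A_b = π·12²/4 = 113.1 mm².
Per-bolt design strength φR_n = 0.75 × 469 × 113.1 × 1 / 1000 = 39.78 kN.
n ≥ 300 / 39.78 = 7.541 → use 8 bolts.

8 bolts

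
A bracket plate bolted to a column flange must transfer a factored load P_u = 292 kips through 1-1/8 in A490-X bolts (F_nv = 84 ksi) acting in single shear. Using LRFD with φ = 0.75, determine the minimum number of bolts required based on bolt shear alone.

5 bolts

A_b = π·1.125²/4 = 0.994 in².
Per-bolt design strength φR_n = 0.75 × 84 × 0.994 × 1 = 62.62 kips.
n ≥ 292 / 62.62 = 4.663 → use 5 bolts.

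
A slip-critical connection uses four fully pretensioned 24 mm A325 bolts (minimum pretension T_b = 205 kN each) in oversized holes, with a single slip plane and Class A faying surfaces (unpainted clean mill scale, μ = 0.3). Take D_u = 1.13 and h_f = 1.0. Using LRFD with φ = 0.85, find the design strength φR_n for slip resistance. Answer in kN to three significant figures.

236 kN

R_n = μ · D_u · h_f · T_b · n_s · n_b = 0.3 × 1.13 × 1.0 × 205 × 1 × 4 = 278 kN.
Design strength φR_n = 0.85 × 278 = 236 kN.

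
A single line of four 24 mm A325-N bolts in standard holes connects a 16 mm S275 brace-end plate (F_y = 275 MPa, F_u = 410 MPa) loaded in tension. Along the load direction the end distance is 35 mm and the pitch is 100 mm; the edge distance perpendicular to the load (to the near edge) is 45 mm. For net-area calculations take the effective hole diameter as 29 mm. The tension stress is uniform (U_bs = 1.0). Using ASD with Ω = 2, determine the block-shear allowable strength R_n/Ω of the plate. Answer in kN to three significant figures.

542 kN

Shear plane L_v = 35 + 3·100 = 335 mm; A_gv = 335 × 16 = 5360 mm².
A_nv = (335 − 3.5·29) × 16 = 3736 mm².
A_nt = (45 − 0.5·29) × 16 = 488 mm².
0.6 F_u A_nv = 919.1 kN; 0.6 F_y A_gv = 884.4 kN → shear yielding governs the shear term.
R_n = 884.4 + 1.0 × 410 × 488 / 1000 = 1084 kN.
Allowable strength R_n/Ω = 1084 / 2 = 542 kN.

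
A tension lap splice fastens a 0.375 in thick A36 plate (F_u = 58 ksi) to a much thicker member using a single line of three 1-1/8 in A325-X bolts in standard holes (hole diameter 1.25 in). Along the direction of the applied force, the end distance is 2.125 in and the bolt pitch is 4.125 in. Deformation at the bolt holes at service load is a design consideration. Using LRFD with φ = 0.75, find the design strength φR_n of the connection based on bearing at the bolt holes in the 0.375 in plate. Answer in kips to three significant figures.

117 kips

Per bolt r_n = 1.2 l_c t F_u ≤ 2.4 d t F_u; upper limit = 2.4 × 1.125 × 0.375 × 58 = 58.72 kips.
Edge bolt: l_c = 2.125 − 1.25/2 = 1.5 in → 1.2 × 1.5 × 0.375 × 58 = 39.15 → r_n = 39.15 kips.
Interior bolts: l_c = 4.125 − 1.25 = 2.875 in → 1.2 × 2.875 × 0.375 × 58 = 75.04 → r_n = 58.72 kips.
R_n = 1 × 39.15 + 2 × 58.72 = 156.6 kips.
Design strength φR_n = 0.75 × 156.6 = 117 kips.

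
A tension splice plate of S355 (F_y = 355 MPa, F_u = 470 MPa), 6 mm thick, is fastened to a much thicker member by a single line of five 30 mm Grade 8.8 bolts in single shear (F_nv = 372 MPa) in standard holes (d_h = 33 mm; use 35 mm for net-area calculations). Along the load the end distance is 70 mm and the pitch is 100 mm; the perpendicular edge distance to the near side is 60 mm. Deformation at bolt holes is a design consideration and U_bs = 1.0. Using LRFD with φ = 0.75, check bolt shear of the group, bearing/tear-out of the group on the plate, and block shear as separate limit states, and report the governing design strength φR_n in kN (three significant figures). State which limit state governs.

Bolt shear: A_b = π·30²/4 = 706.9 mm²; R_n = 372 × 706.9 × 5 × 1 / 1000 = 1315 kN → 0.75 × 1315 = 986 kN.
Bearing: edge l_c = 53.5, r_n = 181 kN; interior l_c = 67, r_n = 203 kN; R_n = 181 + 4·203 = 993.2 kN → 745 kN.
Block shear: A_gv = 2820, A_nv = 1875, A_nt = 255 mm²; R_n = min(0.6F_uA_nv, 0.6F_yA_gv) + U_bs·F_u·A_nt = 648.6 kN → 486 kN.
Block shear governs: 486 kN.

486 kN (block shear governs)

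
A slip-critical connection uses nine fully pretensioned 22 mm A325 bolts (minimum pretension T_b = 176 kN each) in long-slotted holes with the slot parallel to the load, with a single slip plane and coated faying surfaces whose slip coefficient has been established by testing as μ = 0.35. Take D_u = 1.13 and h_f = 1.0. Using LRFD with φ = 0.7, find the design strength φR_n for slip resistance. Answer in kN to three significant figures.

R_n = μ · D_u · h_f · T_b · n_s · n_b = 0.35 × 1.13 × 1.0 × 176 × 1 × 9 = 626.5 kN.
Design strength φR_n = 0.7 × 626.5 = 439 kN.

439 kN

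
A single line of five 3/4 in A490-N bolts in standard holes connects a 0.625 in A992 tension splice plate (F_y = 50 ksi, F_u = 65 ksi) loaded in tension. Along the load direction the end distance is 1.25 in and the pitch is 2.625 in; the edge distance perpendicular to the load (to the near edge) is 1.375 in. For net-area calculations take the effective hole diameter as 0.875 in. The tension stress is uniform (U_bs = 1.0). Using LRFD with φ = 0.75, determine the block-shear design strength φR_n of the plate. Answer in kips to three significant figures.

171 kips

Shear plane L_v = 1.25 + 4·2.625 = 11.75 in; A_gv = 11.75 × 0.625 = 7.344 in².
A_nv = (11.75 − 4.5·0.875) × 0.625 = 4.883 in².
A_nt = (1.375 − 0.5·0.875) × 0.625 = 0.5859 in².
0.6 F_u A_nv = 190.4 kips; 0.6 F_y A_gv = 220.3 kips → shear rupture governs the shear term.
R_n = 190.4 + 1.0 × 65 × 0.5859 = 228.5 kips.
Design strength φR_n = 0.75 × 228.5 = 171 kips.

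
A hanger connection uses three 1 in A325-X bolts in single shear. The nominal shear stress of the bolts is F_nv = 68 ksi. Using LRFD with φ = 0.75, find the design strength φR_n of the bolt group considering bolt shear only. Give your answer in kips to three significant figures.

120 kips

A_b = π × 1² / 4 = 0.7854 in².
R_n = F_nv · A_b · n · n_s = 68 × 0.7854 × 3 × 1 = 160.2 kips.
Design strength φR_n = 0.75 × 160.2 = 120 kips.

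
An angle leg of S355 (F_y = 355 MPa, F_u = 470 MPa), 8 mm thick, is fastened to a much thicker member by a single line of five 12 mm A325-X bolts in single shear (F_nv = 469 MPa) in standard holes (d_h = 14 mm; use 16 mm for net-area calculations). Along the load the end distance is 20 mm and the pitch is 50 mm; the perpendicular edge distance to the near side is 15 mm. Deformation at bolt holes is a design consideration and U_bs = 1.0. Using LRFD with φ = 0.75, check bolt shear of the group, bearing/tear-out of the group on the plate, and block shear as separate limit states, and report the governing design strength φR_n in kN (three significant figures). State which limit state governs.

199 kN (bolt shear governs)

Bolt shear: A_b = π·12²/4 = 113.1 mm²; R_n = 469 × 113.1 × 5 × 1 / 1000 = 265.2 kN → 0.75 × 265.2 = 199 kN.
Bearing: edge l_c = 13, r_n = 58.66 kN; interior l_c = 36, r_n = 108.3 kN; R_n = 58.66 + 4·108.3 = 491.8 kN → 369 kN.
Block shear: A_gv = 1760, A_nv = 1184, A_nt = 56 mm²; R_n = min(0.6F_uA_nv, 0.6F_yA_gv) + U_bs·F_u·A_nt = 360.2 kN → 270 kN.
Bolt shear governs: 199 kN.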